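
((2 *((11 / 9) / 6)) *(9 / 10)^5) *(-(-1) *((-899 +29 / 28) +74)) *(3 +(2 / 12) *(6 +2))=-2405082537 / 2800000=-858.96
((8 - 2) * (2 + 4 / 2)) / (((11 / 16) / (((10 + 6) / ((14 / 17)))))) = 52224 / 77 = 678.23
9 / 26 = 0.35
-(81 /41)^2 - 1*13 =-16.90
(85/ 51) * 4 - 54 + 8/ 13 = -46.72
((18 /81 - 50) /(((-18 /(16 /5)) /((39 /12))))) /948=2912 /95985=0.03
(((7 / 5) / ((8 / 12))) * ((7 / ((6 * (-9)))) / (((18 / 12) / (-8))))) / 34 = 98 / 2295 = 0.04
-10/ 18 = -5/ 9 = -0.56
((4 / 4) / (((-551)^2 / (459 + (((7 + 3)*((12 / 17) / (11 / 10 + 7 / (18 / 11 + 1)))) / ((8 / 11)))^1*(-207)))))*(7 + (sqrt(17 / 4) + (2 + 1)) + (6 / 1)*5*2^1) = -995190 / 56773387 - 14217*sqrt(17) / 113546774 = -0.02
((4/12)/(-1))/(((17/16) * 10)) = -8/255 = -0.03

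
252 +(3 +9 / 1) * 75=1152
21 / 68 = 0.31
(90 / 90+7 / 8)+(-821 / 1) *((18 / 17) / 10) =-57837 / 680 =-85.05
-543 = -543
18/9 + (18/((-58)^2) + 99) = 169891/1682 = 101.01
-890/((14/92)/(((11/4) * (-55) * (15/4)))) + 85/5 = 92883101/28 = 3317253.61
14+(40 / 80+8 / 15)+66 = 2431 / 30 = 81.03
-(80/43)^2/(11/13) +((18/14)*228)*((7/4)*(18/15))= 62187442/101695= 611.51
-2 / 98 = -1 / 49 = -0.02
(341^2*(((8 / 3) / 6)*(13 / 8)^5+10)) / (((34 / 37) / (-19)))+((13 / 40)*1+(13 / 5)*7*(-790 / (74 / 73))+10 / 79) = -1324944100541472509 / 36636180480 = -36164908.11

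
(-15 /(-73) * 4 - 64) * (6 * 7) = -193704 /73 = -2653.48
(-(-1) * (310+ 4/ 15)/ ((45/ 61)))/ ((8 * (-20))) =-141947/ 54000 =-2.63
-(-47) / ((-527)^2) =47 / 277729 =0.00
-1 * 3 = -3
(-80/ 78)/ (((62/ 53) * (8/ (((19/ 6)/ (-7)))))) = 5035/ 101556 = 0.05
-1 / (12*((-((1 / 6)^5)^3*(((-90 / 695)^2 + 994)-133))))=252345669083136 / 5545235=45506758.34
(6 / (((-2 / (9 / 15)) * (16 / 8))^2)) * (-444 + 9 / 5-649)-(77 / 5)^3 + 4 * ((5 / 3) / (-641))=-913325581 / 240375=-3799.59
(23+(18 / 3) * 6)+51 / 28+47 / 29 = 50703 / 812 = 62.44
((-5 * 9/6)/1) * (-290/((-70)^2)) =87/196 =0.44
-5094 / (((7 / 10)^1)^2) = -509400 / 49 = -10395.92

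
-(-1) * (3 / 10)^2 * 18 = 81 / 50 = 1.62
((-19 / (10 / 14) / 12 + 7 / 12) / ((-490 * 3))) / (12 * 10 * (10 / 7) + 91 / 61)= 427 / 66453300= 0.00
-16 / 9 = -1.78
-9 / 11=-0.82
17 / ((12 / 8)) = 34 / 3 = 11.33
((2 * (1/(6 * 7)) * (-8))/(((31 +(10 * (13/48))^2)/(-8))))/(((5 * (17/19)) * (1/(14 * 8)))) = 3735552/1876885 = 1.99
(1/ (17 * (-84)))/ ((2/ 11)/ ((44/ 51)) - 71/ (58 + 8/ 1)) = 121/ 149464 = 0.00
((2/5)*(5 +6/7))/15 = 82/525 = 0.16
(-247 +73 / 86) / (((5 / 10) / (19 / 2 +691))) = -29657769 / 86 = -344857.78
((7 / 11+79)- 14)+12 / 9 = 2210 / 33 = 66.97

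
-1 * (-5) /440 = 1 /88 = 0.01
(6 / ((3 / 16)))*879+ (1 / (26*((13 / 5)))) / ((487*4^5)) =28128.00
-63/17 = -3.71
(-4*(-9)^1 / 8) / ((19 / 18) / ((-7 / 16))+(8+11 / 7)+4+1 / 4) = 1134 / 2875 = 0.39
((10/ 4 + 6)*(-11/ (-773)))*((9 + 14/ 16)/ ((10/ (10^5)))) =9233125/ 773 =11944.53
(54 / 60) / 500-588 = -2939991 / 5000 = -588.00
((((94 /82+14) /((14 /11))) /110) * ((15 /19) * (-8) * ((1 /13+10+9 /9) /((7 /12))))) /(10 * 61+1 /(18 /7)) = -115893504 /5452002101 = -0.02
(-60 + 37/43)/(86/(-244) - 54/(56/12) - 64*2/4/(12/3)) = 2171722/731645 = 2.97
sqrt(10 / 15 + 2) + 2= 2 * sqrt(6) / 3 + 2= 3.63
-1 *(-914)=914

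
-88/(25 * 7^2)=-88/1225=-0.07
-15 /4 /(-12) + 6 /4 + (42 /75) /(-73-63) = 12297 /6800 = 1.81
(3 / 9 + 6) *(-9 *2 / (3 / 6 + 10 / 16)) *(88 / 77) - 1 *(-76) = -836 / 21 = -39.81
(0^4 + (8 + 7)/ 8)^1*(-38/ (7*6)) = -1.70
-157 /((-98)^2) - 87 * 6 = -522.02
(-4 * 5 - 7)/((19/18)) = -25.58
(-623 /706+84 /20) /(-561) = -11711 /1980330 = -0.01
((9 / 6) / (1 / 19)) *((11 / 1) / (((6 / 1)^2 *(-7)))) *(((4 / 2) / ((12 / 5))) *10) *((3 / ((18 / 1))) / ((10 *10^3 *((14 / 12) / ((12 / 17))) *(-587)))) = 209 / 1173530400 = 0.00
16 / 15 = 1.07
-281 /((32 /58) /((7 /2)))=-1782.59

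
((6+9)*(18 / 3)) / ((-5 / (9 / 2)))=-81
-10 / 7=-1.43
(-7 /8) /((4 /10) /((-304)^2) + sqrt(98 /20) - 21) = 32694932480 * sqrt(10) /23278782222081 + 980847772240 /23278782222081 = 0.05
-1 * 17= -17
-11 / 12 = -0.92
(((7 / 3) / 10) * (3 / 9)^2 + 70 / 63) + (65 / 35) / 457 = 985603 / 863730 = 1.14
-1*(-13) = 13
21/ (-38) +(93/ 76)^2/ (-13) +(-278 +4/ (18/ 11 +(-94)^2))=-78236985979/ 280754032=-278.67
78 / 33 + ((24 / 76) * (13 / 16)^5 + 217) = 24049284605 / 109576192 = 219.48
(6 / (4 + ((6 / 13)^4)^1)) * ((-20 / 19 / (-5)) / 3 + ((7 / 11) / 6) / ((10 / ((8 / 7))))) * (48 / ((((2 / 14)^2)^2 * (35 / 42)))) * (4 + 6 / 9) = 11889252438336 / 150924125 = 78776.35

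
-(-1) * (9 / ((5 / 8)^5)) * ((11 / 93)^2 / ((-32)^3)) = -121 / 3003125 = -0.00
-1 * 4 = -4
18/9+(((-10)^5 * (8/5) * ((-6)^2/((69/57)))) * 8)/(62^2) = -218835794/22103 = -9900.73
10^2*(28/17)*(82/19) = 229600/323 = 710.84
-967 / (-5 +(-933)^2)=-967 / 870484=-0.00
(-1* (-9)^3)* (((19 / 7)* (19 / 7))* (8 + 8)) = 4210704 / 49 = 85932.73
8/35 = 0.23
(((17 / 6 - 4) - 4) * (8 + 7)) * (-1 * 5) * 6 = 2325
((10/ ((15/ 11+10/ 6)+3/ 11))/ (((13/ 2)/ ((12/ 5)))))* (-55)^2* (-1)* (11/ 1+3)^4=-184074105600/ 1417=-129904097.11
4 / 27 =0.15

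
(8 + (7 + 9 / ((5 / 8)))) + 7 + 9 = 45.40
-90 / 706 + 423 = 149274 / 353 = 422.87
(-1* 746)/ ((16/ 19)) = -7087/ 8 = -885.88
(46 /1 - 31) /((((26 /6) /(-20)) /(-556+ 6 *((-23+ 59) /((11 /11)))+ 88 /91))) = 27766800 /1183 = 23471.51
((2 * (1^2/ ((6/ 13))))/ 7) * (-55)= -715/ 21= -34.05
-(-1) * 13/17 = 0.76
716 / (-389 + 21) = -179 / 92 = -1.95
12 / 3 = 4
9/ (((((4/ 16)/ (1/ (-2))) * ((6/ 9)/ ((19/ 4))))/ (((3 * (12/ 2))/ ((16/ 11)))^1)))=-50787/ 32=-1587.09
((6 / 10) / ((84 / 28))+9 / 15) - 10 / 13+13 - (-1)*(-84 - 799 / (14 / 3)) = -220387 / 910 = -242.18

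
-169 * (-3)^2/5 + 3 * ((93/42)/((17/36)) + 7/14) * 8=-179.66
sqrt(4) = 2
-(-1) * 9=9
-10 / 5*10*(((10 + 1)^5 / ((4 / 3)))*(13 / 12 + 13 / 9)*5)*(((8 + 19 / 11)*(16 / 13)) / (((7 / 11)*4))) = -430811425 / 3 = -143603808.33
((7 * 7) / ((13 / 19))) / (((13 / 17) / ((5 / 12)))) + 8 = 95359 / 2028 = 47.02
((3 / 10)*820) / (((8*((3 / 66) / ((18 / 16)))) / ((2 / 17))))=12177 / 136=89.54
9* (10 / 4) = 22.50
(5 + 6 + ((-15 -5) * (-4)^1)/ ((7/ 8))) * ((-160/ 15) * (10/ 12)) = -19120/ 21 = -910.48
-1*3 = -3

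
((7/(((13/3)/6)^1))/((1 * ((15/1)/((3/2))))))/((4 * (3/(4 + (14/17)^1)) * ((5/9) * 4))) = 7749/44200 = 0.18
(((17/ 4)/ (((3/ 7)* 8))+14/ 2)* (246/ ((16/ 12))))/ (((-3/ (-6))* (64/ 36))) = 875637/ 512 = 1710.23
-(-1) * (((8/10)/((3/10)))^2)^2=4096/81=50.57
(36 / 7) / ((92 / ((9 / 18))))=9 / 322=0.03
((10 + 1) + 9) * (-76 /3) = -1520 /3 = -506.67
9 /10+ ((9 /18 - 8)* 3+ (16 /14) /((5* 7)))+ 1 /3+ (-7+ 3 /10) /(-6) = -3943 /196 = -20.12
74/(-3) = -74/3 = -24.67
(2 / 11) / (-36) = -1 / 198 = -0.01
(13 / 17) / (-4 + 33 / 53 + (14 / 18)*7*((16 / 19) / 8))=-9063 / 33235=-0.27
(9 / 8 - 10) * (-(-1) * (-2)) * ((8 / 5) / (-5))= -142 / 25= -5.68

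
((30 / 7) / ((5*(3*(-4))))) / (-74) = 0.00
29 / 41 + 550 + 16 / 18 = 203539 / 369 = 551.60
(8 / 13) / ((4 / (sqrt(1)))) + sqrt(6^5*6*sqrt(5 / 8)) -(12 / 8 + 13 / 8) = -309 / 104 + 108*10^(1 / 4) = 189.08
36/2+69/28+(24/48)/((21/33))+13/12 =67/3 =22.33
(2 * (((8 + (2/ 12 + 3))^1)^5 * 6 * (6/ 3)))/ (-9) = -1350125107/ 2916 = -463005.87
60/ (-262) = -30/ 131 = -0.23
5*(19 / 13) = 95 / 13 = 7.31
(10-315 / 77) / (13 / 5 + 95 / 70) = 4550 / 3047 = 1.49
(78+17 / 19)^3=3368254499 / 6859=491070.78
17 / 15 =1.13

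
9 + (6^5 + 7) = 7792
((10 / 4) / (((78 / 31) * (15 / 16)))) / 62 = 2 / 117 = 0.02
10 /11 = 0.91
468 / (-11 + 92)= 52 / 9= 5.78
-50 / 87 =-0.57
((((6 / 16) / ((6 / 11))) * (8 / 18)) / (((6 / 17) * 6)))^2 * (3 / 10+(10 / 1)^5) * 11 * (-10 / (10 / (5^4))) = -48082519247125 / 3359232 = -14313545.25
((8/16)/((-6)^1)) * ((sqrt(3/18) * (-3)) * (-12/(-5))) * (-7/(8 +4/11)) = -0.21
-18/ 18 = -1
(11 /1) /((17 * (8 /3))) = 33 /136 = 0.24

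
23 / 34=0.68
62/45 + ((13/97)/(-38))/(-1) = 229117/165870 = 1.38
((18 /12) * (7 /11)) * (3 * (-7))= -441 /22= -20.05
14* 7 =98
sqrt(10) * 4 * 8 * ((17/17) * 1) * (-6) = -192 * sqrt(10) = -607.16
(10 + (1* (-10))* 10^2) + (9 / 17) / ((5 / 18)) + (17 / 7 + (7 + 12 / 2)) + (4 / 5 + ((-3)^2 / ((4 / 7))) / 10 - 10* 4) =-4808983 / 4760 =-1010.29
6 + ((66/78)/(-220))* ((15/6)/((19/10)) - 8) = 6.03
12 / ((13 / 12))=144 / 13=11.08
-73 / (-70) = 73 / 70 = 1.04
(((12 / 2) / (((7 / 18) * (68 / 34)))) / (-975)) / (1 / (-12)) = 216 / 2275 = 0.09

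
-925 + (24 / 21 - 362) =-9001 / 7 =-1285.86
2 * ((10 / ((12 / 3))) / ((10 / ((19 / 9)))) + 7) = 271 / 18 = 15.06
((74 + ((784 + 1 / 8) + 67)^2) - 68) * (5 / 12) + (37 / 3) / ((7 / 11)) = 1622804467 / 5376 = 301860.95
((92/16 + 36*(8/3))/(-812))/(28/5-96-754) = 2035/13713056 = 0.00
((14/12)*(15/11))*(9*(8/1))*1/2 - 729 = -671.73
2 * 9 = 18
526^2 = 276676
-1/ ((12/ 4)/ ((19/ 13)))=-19/ 39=-0.49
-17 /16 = -1.06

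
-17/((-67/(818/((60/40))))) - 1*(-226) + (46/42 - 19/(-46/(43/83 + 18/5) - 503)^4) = 43796162502337848513465975262/119837343017180220061940121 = 365.46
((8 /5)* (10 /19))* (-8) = -128 /19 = -6.74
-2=-2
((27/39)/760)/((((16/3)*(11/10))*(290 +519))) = 27/140675392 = 0.00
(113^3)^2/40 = 2081951752609/40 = 52048793815.22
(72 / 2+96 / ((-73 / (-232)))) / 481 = 24900 / 35113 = 0.71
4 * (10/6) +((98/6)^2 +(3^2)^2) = 354.44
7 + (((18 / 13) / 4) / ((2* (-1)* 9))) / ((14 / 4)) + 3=1819 / 182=9.99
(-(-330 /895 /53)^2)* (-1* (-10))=-43560 /90003169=-0.00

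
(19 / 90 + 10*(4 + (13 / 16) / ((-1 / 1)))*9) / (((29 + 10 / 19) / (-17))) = -1963669 / 11880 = -165.29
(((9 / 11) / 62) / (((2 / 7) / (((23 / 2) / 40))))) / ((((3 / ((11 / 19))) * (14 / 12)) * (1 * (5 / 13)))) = 2691 / 471200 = 0.01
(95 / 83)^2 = 9025 / 6889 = 1.31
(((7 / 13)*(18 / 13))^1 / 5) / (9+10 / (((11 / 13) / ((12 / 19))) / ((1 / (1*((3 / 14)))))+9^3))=66896046 / 4043805805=0.02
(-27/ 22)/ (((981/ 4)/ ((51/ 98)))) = -153/ 58751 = -0.00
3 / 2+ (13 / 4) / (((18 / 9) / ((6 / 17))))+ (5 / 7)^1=1327 / 476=2.79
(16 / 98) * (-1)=-8 / 49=-0.16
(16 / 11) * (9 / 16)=9 / 11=0.82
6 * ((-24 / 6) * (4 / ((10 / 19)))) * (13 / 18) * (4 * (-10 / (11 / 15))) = 79040 / 11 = 7185.45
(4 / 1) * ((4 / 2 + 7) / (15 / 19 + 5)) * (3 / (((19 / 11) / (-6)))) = -324 / 5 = -64.80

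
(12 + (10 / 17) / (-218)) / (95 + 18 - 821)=-22231 / 1311924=-0.02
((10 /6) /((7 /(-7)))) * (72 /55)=-24 /11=-2.18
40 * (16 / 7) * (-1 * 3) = -1920 / 7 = -274.29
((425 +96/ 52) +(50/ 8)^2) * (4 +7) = 1065999/ 208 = 5125.00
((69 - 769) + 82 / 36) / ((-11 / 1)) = 12559 / 198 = 63.43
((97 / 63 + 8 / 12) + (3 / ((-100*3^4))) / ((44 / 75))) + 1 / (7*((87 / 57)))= 739349 / 321552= 2.30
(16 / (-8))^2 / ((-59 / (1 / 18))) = -2 / 531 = -0.00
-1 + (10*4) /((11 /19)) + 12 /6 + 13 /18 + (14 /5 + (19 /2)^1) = 41141 /495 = 83.11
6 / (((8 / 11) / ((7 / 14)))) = 33 / 8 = 4.12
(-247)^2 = 61009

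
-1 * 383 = -383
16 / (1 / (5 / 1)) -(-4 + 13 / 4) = 80.75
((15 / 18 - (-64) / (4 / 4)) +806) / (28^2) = 5225 / 4704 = 1.11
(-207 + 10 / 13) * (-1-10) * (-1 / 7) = -4213 / 13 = -324.08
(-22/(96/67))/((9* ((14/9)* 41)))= -737/27552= -0.03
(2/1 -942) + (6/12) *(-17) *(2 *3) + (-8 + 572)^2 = 317105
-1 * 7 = -7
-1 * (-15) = 15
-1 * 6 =-6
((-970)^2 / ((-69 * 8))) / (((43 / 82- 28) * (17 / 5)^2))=241105625 / 44927073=5.37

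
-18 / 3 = -6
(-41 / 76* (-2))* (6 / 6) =41 / 38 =1.08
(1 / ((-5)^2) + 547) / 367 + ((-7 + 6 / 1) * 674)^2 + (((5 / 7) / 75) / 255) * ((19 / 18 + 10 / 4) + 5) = 5739330462989 / 12633975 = 454277.49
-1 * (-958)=958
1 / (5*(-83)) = -1 / 415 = -0.00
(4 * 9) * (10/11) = 360/11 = 32.73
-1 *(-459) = 459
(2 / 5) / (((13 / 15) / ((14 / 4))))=1.62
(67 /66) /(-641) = -0.00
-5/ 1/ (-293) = 5/ 293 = 0.02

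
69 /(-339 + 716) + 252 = 252.18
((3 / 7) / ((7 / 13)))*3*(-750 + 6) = -1776.49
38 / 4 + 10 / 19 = 381 / 38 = 10.03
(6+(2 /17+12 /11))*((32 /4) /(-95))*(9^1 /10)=-48528 /88825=-0.55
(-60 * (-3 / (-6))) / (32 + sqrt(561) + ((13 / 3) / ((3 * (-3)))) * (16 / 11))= -82827360 / 36930367 + 2646270 * sqrt(561) / 36930367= -0.55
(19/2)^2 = 361/4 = 90.25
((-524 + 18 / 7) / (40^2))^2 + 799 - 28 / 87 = 3486942983 / 4365312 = 798.78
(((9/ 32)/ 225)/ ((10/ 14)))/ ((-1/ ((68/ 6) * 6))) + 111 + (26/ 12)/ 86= 14306899/ 129000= 110.91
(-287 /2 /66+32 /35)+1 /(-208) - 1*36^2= -311654887 /240240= -1297.26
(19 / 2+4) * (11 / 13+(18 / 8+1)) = 5751 / 104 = 55.30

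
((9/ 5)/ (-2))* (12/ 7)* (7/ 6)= -1.80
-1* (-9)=9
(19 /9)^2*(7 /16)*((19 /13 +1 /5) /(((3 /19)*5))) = 48013 /11700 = 4.10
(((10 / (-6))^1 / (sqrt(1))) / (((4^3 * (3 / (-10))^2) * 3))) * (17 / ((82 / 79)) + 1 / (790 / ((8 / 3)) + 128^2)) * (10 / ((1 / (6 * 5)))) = -93340240625 / 196960392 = -473.90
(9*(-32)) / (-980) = 72 / 245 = 0.29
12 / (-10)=-6 / 5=-1.20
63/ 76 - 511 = -510.17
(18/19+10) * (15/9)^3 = 26000/513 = 50.68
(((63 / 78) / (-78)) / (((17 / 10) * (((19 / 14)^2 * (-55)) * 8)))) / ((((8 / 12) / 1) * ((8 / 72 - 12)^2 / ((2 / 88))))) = 83349 / 45977540106784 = 0.00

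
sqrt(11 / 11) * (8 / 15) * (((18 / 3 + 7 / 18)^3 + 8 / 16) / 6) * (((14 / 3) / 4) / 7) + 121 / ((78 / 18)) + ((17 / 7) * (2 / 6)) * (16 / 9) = 1190509921 / 35823060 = 33.23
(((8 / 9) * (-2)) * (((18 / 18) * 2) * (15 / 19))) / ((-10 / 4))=64 / 57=1.12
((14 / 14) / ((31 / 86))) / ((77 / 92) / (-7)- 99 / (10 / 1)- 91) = -39560 / 1440539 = -0.03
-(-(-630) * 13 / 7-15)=-1155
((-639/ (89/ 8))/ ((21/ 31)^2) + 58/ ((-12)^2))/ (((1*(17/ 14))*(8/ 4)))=-39174587/ 762552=-51.37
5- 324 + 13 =-306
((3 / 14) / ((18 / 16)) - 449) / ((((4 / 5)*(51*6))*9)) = -47125 / 231336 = -0.20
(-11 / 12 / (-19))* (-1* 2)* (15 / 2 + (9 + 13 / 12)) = -2321 / 1368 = -1.70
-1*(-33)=33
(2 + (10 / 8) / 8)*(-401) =-27669 / 32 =-864.66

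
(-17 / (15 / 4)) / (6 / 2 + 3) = -34 / 45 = -0.76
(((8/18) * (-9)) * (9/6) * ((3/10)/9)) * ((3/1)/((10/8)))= -12/25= -0.48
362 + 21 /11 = 4003 /11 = 363.91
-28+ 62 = 34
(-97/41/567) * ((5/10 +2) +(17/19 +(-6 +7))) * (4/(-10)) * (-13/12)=-210587/26501580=-0.01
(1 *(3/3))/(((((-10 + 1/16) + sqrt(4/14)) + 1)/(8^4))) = -65601536/142631 - 1048576 *sqrt(14)/142631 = -487.45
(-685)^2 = 469225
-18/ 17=-1.06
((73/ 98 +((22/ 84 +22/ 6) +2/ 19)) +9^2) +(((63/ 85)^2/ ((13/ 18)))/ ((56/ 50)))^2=86.24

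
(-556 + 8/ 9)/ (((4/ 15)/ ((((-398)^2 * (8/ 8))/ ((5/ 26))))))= -5144011496/ 3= -1714670498.67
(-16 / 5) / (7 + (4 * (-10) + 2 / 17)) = 272 / 2795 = 0.10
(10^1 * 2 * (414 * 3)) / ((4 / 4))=24840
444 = 444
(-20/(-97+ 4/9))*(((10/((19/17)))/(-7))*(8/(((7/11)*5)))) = -0.67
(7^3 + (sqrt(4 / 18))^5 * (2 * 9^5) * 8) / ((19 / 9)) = 3087 / 19 + 139968 * sqrt(2) / 19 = 10580.61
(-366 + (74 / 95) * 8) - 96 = -43298 / 95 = -455.77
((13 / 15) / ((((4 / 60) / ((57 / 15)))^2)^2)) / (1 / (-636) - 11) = -29092338756 / 34985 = -831566.06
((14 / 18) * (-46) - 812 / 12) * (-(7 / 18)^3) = 319333 / 52488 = 6.08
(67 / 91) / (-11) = -67 / 1001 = -0.07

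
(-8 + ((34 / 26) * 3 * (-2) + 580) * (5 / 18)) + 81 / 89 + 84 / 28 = 1612367 / 10413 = 154.84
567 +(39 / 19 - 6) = 10698 / 19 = 563.05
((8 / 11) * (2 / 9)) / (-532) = -0.00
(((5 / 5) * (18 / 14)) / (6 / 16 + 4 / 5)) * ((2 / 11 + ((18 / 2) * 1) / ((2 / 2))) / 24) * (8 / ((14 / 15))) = 3.59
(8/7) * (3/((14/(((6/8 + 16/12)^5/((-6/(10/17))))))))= -48828125/51819264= -0.94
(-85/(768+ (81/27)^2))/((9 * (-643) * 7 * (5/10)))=0.00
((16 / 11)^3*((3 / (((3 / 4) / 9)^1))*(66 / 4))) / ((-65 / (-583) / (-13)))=-11722752 / 55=-213140.95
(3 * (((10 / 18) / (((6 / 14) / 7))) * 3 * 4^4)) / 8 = 7840 / 3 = 2613.33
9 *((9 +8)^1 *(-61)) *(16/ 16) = -9333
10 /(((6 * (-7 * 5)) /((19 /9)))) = -19 /189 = -0.10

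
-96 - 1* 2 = -98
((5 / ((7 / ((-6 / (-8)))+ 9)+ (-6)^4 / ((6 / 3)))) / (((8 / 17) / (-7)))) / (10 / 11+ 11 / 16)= -39270 / 561719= -0.07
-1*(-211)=211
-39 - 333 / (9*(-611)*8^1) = -190595 / 4888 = -38.99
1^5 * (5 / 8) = 5 / 8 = 0.62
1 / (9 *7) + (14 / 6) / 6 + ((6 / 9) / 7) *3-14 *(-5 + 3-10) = 7085 / 42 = 168.69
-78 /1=-78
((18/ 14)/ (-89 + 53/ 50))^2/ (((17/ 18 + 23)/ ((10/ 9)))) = 4050000/ 408306488471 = 0.00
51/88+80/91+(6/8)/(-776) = 4529225/3107104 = 1.46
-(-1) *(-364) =-364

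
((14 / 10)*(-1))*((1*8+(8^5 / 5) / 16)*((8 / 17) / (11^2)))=-116928 / 51425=-2.27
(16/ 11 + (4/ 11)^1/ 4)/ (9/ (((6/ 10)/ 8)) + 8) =17/ 1408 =0.01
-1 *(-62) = 62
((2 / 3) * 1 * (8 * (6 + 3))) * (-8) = -384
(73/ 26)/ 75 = 73/ 1950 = 0.04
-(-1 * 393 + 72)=321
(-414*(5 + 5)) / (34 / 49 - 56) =20286 / 271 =74.86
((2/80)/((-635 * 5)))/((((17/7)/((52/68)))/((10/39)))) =-7/11010900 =-0.00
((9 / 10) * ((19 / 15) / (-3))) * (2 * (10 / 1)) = -38 / 5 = -7.60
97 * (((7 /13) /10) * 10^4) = 679000 /13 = 52230.77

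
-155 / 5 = -31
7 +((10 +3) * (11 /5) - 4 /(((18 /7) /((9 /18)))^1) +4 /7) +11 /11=11464 /315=36.39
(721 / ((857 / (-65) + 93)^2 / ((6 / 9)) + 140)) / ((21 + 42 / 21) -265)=-3046225 / 9913412872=-0.00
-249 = -249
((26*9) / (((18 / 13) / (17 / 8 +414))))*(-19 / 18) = -10689419 / 144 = -74232.08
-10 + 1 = -9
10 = 10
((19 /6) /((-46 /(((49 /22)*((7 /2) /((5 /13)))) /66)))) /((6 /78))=-1101373 /4007520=-0.27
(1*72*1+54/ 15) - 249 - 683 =-4282/ 5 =-856.40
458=458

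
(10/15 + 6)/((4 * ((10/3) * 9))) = 0.06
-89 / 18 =-4.94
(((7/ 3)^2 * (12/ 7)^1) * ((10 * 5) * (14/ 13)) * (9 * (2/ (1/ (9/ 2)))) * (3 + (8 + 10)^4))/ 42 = 1322735400/ 13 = 101748876.92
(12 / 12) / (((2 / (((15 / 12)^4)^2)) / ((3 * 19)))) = 169.87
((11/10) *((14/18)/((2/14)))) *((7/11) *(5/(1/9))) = 343/2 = 171.50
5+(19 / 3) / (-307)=4586 / 921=4.98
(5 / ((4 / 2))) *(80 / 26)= 100 / 13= 7.69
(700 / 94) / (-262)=-175 / 6157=-0.03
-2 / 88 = -1 / 44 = -0.02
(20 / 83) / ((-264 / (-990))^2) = 1125 / 332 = 3.39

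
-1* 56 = -56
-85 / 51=-5 / 3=-1.67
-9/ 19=-0.47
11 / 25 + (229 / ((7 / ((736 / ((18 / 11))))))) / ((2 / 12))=88285.39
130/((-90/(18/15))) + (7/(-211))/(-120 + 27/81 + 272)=-2507417/1446405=-1.73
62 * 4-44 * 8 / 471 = 116456 / 471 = 247.25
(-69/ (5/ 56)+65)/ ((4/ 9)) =-31851/ 20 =-1592.55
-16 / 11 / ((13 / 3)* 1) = -0.34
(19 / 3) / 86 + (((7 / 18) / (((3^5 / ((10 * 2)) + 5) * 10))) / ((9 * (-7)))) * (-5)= 176389 / 2389338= 0.07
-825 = -825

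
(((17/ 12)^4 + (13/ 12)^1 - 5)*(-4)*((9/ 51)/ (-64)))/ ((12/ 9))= 2305/ 2506752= 0.00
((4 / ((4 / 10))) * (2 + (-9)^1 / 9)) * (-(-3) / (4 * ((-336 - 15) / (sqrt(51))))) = -5 * sqrt(51) / 234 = -0.15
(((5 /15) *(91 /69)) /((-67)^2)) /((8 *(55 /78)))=1183 /68143020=0.00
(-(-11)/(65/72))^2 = 627264/4225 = 148.46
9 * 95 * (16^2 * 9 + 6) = 1975050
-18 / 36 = -1 / 2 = -0.50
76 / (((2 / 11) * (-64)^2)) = 209 / 2048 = 0.10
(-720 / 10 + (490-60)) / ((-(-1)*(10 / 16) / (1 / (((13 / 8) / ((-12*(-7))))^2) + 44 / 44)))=1293820592 / 845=1531148.63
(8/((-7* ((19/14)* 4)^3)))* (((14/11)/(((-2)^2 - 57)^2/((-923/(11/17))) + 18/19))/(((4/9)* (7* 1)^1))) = 6919731/2419474706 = 0.00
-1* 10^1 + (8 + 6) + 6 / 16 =35 / 8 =4.38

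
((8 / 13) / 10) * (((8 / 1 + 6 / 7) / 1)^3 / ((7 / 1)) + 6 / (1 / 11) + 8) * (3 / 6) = 832004 / 156065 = 5.33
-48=-48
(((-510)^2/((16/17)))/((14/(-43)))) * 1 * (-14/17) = 2796075/4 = 699018.75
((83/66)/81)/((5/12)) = 0.04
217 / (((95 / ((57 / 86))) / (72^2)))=1687392 / 215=7848.33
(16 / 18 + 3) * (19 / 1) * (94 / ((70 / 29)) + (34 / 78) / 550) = 111100391 / 38610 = 2877.50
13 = 13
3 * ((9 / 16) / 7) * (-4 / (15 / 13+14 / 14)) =-351 / 784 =-0.45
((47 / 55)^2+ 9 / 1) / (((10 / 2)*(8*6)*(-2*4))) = -14717 / 2904000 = -0.01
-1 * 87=-87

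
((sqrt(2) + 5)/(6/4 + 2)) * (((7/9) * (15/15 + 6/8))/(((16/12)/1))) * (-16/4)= -35/6 - 7 * sqrt(2)/6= -7.48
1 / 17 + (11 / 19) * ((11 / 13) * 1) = 2304 / 4199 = 0.55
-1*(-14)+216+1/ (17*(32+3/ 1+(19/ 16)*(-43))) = 1004854/ 4369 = 230.00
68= 68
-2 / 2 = -1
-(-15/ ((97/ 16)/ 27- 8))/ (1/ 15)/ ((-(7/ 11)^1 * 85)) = 213840/ 399721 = 0.53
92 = 92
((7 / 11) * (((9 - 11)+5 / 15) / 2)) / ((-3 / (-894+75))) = -144.77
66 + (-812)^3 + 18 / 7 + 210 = -3747709346 / 7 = -535387049.43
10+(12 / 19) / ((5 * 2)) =956 / 95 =10.06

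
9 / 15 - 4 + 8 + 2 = 33 / 5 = 6.60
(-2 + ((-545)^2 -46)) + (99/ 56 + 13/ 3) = 296983.10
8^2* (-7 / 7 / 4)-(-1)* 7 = -9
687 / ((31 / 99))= 68013 / 31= 2193.97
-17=-17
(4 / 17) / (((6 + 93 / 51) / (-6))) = -0.18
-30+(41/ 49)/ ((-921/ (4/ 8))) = -2707781/ 90258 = -30.00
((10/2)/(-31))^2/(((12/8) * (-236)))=-25/340194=-0.00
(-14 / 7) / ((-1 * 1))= 2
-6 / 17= -0.35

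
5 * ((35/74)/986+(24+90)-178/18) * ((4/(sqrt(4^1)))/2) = 341837915/656676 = 520.56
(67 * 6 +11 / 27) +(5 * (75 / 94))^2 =99800015 / 238572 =418.32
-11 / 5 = -2.20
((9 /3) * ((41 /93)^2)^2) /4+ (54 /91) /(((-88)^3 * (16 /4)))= 87617630261927 /3092644096109568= 0.03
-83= -83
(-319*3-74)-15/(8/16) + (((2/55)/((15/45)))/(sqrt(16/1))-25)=-119457/110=-1085.97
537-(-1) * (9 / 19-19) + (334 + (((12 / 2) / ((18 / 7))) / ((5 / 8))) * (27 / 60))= 405723 / 475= 854.15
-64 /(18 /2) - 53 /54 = -437 /54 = -8.09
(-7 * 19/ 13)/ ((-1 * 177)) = 133/ 2301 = 0.06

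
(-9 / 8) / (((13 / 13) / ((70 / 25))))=-63 / 20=-3.15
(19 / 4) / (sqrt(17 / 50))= 95 * sqrt(34) / 68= 8.15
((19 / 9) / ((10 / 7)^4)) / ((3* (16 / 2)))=45619 / 2160000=0.02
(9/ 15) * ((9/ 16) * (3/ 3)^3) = 27/ 80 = 0.34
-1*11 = -11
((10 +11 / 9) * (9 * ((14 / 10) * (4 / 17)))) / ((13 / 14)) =39592 / 1105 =35.83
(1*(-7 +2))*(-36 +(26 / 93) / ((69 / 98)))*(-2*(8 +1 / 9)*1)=-2887.79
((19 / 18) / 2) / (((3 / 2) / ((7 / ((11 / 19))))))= 2527 / 594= 4.25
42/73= 0.58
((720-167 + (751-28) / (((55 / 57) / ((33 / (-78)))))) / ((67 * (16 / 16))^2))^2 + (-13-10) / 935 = -1390543551873 / 63683587696300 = -0.02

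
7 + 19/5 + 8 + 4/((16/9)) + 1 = 441/20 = 22.05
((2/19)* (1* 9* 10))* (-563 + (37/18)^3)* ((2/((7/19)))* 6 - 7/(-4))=-15533426215/86184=-180235.61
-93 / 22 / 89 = -0.05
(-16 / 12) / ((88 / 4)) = -2 / 33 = -0.06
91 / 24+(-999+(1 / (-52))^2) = -8073127 / 8112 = -995.21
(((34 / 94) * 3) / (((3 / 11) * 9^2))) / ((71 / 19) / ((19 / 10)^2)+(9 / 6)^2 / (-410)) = 2103518120 / 44093698083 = 0.05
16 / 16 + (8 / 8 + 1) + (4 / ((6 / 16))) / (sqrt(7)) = 7.03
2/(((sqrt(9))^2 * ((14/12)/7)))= 4/3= 1.33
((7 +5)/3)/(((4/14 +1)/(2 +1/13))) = 84/13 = 6.46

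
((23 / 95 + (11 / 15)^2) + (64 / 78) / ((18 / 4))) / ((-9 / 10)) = -320852 / 300105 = -1.07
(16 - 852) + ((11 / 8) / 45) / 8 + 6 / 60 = -835.90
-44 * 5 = -220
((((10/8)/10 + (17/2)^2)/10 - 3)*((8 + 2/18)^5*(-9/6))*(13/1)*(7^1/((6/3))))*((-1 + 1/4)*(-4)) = -21317395190819/699840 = -30460384.07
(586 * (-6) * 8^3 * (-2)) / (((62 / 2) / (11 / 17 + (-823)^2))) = 41456996007936 / 527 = 78666026580.52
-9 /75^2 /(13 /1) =-1 /8125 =-0.00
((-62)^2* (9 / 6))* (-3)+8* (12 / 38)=-328614 / 19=-17295.47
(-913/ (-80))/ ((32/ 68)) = 15521/ 640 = 24.25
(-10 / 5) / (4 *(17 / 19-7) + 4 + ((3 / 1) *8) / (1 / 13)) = -19 / 2770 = -0.01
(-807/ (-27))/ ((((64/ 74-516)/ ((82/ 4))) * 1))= -408073/ 343080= -1.19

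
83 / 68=1.22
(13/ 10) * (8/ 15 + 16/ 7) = 1924/ 525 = 3.66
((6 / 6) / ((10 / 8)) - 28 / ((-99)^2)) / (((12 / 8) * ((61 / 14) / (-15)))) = -1093792 / 597861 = -1.83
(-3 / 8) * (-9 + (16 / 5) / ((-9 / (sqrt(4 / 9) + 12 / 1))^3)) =1763687 / 262440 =6.72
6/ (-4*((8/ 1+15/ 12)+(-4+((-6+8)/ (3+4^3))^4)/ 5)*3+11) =-302266815/ 4554153442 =-0.07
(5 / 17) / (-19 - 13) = -5 / 544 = -0.01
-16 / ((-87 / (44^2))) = 30976 / 87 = 356.05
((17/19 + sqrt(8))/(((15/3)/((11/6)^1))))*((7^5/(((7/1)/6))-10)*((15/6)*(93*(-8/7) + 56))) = -27870656*sqrt(2)/21-236900576/399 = -2470643.38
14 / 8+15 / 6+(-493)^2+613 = 974665 / 4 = 243666.25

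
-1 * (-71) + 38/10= 374/5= 74.80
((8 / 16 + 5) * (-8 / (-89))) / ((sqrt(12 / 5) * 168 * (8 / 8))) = 11 * sqrt(15) / 22428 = 0.00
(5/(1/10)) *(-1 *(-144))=7200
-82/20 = -41/10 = -4.10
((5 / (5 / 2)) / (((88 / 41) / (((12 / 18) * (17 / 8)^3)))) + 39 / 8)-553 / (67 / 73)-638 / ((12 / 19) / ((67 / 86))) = -134220731239 / 97354752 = -1378.68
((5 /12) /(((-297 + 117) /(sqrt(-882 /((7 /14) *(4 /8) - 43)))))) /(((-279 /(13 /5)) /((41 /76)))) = 3731 *sqrt(38) /435106080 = 0.00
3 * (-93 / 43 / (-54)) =31 / 258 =0.12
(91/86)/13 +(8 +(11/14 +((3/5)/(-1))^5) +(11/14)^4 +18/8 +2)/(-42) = -17070312697/72270100000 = -0.24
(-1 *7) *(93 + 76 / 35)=-666.20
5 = 5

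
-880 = -880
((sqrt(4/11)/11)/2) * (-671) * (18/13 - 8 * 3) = 17934 * sqrt(11)/143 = 415.95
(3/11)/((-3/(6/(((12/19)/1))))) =-19/22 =-0.86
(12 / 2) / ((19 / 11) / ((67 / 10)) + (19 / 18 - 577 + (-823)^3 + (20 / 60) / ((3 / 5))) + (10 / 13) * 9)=-1034748 / 96135390245303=-0.00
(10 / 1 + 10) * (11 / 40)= 11 / 2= 5.50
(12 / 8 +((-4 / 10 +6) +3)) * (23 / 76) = 2323 / 760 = 3.06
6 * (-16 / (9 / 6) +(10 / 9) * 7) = -17.33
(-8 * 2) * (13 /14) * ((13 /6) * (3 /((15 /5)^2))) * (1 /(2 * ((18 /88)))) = -26.23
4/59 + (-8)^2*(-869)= -55615.93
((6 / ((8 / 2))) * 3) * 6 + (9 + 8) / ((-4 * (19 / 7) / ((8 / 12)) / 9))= 669 / 38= 17.61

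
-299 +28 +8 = -263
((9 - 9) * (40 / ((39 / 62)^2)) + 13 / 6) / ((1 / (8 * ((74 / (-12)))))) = -962 / 9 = -106.89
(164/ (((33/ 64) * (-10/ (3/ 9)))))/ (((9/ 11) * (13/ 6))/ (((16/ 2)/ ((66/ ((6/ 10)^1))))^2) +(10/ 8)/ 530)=-8900608/ 281372355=-0.03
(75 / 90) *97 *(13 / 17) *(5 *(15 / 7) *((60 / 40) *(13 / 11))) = 6147375 / 5236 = 1174.06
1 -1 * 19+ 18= 0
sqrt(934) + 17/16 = 31.62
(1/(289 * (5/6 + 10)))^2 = 0.00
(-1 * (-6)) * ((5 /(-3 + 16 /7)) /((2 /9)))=-189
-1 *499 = -499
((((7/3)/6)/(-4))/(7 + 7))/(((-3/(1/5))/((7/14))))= 1/4320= 0.00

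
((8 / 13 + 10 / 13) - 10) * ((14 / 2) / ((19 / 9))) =-7056 / 247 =-28.57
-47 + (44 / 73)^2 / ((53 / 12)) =-13251307 / 282437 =-46.92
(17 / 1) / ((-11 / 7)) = -119 / 11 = -10.82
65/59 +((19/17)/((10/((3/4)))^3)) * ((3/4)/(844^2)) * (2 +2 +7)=201505608678811/182905090048000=1.10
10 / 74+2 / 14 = 72 / 259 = 0.28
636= 636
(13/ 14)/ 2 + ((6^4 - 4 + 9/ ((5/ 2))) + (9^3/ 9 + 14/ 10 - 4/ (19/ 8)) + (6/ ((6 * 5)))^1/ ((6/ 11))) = 10989631/ 7980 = 1377.15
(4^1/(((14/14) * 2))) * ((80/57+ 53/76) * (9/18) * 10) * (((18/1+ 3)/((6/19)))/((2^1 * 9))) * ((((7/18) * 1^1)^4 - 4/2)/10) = -695918503/45349632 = -15.35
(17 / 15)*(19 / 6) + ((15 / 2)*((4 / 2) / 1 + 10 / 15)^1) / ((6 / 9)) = 3023 / 90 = 33.59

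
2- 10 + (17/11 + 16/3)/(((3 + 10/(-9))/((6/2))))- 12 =-1697/187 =-9.07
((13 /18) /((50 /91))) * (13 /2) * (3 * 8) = 15379 /75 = 205.05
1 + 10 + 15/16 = 191/16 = 11.94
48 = 48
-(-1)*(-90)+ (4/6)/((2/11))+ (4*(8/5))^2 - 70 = -8653/75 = -115.37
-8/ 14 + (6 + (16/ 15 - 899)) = -93713/ 105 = -892.50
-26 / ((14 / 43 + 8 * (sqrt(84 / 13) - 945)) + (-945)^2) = -79054597258 / 2692311717801547 + 769184 * sqrt(273) / 18846182024610829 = -0.00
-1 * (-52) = 52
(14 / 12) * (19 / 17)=133 / 102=1.30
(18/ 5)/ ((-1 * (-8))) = 9/ 20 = 0.45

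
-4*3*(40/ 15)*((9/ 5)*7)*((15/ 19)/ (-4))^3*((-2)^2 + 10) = 297675/ 6859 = 43.40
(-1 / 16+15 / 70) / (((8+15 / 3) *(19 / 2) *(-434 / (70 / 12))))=-0.00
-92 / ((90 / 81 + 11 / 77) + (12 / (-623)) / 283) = -145983852 / 1989665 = -73.37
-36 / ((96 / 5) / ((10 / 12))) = -25 / 16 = -1.56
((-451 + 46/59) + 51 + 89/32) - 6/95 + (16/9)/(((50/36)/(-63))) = -427901167/896800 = -477.14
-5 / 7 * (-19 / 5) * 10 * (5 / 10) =95 / 7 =13.57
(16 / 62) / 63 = 8 / 1953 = 0.00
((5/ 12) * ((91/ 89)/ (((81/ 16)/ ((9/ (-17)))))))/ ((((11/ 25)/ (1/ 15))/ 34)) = -18200/ 79299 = -0.23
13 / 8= 1.62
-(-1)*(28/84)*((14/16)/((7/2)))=1/12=0.08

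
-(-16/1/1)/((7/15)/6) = 1440/7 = 205.71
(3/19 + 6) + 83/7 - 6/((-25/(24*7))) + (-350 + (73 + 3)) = -717086/3325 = -215.66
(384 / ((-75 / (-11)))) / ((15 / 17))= 23936 / 375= 63.83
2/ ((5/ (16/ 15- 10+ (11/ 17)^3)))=-1276754/ 368475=-3.46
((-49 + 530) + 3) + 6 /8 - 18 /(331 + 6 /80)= 484.70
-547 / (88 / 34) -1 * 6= -9563 / 44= -217.34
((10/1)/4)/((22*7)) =5/308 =0.02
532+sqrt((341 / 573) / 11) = sqrt(17763) / 573+532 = 532.23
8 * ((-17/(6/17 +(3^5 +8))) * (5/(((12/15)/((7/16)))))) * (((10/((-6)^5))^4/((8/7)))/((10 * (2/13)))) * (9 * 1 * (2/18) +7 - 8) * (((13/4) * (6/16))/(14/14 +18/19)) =0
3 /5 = 0.60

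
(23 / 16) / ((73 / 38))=0.75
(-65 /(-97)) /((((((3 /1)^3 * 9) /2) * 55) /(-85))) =-2210 /259281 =-0.01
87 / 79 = 1.10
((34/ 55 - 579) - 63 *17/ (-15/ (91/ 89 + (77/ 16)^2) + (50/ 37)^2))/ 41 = -88928163109/ 2486166364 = -35.77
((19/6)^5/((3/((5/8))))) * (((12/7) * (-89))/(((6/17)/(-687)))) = 4289556766115/217728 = 19701447.52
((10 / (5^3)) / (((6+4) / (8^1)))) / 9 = 8 / 1125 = 0.01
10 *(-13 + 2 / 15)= -386 / 3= -128.67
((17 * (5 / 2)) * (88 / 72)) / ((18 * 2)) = 935 / 648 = 1.44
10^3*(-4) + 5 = -3995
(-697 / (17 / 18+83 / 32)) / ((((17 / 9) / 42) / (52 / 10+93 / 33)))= -35121.24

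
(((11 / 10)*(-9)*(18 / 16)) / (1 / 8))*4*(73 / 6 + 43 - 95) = 70983 / 5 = 14196.60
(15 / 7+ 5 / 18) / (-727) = -0.00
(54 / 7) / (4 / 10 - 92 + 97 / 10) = -60 / 637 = -0.09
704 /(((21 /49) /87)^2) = 29011136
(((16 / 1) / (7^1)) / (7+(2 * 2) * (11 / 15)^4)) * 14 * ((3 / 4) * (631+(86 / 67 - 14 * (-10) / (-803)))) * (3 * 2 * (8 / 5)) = 396670583376000 / 22216531139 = 17854.75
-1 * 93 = -93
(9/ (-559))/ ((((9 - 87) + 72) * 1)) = 3/ 1118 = 0.00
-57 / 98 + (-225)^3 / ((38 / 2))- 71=-1116414535 / 1862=-599578.16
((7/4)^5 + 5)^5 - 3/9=15206081210698453472597/3377699720527872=4501904.39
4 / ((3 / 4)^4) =1024 / 81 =12.64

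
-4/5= -0.80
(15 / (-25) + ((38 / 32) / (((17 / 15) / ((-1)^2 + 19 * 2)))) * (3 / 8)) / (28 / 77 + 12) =1762167 / 1479680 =1.19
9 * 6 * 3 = 162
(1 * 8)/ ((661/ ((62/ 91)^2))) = 30752/ 5473741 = 0.01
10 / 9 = 1.11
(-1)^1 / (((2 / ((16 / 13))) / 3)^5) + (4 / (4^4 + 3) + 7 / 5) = -9631018011 / 480824435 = -20.03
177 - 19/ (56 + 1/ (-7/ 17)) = 176.65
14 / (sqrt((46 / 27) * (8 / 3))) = 6.57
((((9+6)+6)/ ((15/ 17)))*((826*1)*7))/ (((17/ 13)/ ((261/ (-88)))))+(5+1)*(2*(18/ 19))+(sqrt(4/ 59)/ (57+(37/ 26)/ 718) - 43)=-1304750899/ 4180+37336*sqrt(59)/ 62782667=-312141.36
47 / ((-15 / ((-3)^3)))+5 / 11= 4678 / 55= 85.05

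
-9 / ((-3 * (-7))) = -3 / 7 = -0.43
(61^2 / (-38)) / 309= -3721 / 11742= -0.32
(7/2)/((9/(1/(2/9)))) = 7/4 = 1.75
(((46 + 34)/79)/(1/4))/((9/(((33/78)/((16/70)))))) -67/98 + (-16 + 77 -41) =18251599/905814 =20.15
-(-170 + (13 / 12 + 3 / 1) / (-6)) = 12289 / 72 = 170.68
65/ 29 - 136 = -3879/ 29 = -133.76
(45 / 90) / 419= 1 / 838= 0.00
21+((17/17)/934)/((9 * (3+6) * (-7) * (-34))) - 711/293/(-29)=3225676552993/152994025044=21.08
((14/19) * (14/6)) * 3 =98/19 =5.16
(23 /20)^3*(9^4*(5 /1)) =79827687 /1600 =49892.30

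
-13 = -13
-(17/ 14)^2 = -289/ 196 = -1.47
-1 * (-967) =967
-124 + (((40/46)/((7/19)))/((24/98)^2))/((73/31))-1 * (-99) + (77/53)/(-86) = -1144026329/137751876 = -8.30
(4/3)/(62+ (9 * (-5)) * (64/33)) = -0.05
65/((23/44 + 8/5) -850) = -14300/186533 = -0.08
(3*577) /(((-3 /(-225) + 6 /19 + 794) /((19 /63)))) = 5207425 /7923433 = 0.66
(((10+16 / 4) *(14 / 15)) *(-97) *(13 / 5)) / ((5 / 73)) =-18042388 / 375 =-48113.03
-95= -95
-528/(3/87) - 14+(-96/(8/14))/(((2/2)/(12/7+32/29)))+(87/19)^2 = -15778.41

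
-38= -38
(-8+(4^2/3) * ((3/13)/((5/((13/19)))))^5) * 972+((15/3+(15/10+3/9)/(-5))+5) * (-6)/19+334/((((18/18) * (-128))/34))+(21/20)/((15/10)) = -7867.06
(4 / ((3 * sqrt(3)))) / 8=sqrt(3) / 18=0.10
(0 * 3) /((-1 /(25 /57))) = 0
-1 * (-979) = 979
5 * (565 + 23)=2940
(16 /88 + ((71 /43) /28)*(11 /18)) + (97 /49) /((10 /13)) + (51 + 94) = 1233129433 /8343720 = 147.79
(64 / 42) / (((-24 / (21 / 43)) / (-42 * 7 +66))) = 7.07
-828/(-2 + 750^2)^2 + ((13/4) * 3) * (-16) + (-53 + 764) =43901055000348/79101000001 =555.00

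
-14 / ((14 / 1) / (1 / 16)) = -1 / 16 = -0.06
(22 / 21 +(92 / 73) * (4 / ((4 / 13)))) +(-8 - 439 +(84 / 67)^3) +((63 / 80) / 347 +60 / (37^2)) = -7491667092221891687 / 17522233881695760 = -427.55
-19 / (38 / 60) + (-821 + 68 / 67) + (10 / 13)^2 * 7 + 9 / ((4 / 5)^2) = -150692021 / 181168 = -831.78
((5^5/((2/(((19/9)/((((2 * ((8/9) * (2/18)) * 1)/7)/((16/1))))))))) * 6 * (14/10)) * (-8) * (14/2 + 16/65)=-11839527000/13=-910732846.15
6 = 6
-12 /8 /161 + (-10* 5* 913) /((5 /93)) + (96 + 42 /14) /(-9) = -273410525 /322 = -849101.01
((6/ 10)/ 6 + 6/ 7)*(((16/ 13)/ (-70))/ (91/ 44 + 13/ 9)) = -106128/ 22151675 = -0.00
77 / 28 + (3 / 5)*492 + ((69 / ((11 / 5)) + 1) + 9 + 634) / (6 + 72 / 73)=260449 / 660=394.62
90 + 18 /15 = 456 /5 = 91.20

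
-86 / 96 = -43 / 48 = -0.90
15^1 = 15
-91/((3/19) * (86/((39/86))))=-22477/7396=-3.04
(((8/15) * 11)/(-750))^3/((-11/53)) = 410432/177978515625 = 0.00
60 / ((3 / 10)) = 200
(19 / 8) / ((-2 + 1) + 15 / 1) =19 / 112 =0.17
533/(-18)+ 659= 629.39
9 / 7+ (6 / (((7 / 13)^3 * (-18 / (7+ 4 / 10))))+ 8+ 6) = -0.51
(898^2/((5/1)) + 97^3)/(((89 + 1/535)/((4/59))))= 191521761/234112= 818.08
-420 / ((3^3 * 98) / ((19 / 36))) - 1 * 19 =-21641 / 1134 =-19.08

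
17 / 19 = 0.89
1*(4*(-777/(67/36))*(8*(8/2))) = -3580416/67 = -53439.04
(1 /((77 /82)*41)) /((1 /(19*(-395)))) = -15010 /77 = -194.94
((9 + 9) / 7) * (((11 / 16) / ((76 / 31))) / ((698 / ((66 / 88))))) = 9207 / 11882752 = 0.00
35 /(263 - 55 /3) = 105 /734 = 0.14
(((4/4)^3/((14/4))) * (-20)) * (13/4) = -18.57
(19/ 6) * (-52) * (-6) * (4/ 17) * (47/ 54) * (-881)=-81820232/ 459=-178257.59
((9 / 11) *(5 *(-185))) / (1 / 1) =-8325 / 11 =-756.82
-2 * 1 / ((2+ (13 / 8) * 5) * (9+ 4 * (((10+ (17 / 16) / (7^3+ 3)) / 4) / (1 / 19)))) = -88576 / 89260947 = -0.00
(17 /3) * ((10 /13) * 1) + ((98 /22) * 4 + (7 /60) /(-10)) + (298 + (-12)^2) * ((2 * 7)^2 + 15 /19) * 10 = 472666512727 /543400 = 869831.64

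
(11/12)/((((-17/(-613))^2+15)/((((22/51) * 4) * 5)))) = 227340245/431217036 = 0.53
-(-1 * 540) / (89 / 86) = 521.80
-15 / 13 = -1.15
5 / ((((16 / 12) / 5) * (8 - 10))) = -75 / 8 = -9.38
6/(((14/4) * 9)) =4/21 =0.19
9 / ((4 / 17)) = 153 / 4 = 38.25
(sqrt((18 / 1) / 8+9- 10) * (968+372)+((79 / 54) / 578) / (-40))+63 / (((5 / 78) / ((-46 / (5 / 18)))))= -1015961087627 / 6242400+670 * sqrt(5)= -161253.51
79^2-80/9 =6232.11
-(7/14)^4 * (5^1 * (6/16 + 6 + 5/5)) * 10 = -1475/64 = -23.05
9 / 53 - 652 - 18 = -669.83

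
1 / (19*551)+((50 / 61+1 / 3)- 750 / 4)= -714016841 / 3831654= -186.35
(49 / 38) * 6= 7.74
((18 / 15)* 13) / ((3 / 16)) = 416 / 5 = 83.20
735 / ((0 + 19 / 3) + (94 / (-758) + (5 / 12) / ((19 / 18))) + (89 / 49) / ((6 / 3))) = 778032045 / 7952041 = 97.84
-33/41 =-0.80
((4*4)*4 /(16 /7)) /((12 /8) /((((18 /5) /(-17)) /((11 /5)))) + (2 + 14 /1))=336 /5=67.20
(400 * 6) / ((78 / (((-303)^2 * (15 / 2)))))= 275427000 / 13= 21186692.31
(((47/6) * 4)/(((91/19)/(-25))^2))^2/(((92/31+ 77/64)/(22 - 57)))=-178485035180000000/29183544117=-6115947.89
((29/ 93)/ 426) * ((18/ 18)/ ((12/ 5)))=145/ 475416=0.00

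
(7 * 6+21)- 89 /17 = 982 /17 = 57.76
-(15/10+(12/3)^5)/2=-2051/4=-512.75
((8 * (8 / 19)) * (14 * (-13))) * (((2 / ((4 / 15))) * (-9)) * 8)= 331048.42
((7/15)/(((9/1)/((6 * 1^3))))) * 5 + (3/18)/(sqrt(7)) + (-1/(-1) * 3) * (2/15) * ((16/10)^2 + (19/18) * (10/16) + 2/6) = sqrt(7)/42 + 26791/9000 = 3.04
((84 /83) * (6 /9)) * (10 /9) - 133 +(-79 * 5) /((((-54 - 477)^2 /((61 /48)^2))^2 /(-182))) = -2316263174511027691397 /17514233302800236544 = -132.25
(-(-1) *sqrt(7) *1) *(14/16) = 7 *sqrt(7)/8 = 2.32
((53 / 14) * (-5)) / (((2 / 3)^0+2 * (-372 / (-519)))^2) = -7931185 / 2481374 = -3.20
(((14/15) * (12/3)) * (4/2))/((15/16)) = 1792/225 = 7.96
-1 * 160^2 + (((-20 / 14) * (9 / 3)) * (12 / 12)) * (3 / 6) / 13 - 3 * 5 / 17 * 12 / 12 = -39604820 / 1547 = -25601.05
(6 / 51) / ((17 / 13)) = 26 / 289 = 0.09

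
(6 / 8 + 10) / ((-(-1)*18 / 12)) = 7.17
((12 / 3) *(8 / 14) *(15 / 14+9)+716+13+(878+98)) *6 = 508038 / 49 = 10368.12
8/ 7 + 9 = 10.14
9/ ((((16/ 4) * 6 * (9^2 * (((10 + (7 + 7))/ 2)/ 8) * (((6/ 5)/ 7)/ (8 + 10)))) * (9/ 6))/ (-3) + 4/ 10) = -315/ 472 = -0.67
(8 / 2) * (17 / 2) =34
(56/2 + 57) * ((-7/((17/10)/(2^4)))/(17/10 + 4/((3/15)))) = -8000/31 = -258.06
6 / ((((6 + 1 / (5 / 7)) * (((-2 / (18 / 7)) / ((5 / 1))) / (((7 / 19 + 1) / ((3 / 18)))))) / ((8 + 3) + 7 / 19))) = -45489600 / 93499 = -486.52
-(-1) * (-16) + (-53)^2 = 2793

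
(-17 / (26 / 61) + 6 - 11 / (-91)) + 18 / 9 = -5781 / 182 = -31.76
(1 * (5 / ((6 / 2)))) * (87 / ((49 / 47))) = 6815 / 49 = 139.08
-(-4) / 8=1 / 2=0.50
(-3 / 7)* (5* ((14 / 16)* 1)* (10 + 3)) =-195 / 8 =-24.38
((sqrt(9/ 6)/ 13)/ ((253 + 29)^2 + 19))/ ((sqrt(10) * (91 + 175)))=sqrt(15)/ 2750596940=0.00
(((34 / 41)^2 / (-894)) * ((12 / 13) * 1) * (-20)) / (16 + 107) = 46240 / 400499931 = 0.00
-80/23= -3.48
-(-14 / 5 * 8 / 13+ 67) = -4243 / 65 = -65.28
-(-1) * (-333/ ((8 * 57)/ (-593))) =65823/ 152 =433.05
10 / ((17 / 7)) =70 / 17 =4.12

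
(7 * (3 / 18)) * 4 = 14 / 3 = 4.67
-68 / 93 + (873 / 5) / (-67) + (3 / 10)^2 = -2023301 / 623100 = -3.25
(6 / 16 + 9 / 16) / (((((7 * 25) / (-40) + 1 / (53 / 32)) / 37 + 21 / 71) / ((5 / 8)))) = 3480775 / 1151568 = 3.02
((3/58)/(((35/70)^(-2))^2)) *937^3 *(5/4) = 12339854295/3712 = 3324314.20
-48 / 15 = -16 / 5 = -3.20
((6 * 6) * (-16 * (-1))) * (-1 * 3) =-1728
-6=-6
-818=-818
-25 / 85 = -5 / 17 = -0.29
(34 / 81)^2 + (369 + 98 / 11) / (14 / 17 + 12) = 466431397 / 15733278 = 29.65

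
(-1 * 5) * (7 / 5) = -7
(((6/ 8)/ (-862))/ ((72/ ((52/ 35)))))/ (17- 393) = 13/ 272254080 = 0.00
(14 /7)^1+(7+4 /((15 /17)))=203 /15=13.53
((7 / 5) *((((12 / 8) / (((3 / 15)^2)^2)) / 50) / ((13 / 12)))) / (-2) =-315 / 26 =-12.12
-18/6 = -3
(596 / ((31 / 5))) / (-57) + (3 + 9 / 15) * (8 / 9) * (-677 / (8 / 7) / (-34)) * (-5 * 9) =-75414977 / 30039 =-2510.57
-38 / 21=-1.81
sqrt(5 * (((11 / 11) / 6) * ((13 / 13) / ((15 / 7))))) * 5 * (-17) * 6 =-85 * sqrt(14) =-318.04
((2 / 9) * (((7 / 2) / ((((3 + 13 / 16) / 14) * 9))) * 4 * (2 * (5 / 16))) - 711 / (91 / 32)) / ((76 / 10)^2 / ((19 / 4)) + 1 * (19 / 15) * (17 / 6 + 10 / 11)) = -61633501600 / 4179420063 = -14.75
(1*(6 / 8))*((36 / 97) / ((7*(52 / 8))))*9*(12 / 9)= 648 / 8827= 0.07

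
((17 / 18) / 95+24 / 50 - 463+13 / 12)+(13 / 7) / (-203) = -11212476437 / 24299100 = -461.44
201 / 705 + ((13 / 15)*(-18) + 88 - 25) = 11206 / 235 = 47.69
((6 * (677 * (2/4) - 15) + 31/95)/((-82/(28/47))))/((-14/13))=2397538/183065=13.10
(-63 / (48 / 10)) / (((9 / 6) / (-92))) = 805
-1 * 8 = -8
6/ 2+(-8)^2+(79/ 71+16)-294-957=-82849/ 71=-1166.89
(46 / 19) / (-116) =-23 / 1102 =-0.02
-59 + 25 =-34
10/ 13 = 0.77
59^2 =3481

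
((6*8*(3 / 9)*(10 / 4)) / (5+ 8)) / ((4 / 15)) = 150 / 13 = 11.54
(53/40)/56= 53/2240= 0.02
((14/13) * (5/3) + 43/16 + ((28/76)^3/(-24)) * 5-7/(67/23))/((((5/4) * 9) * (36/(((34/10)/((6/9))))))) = 672406253/25808496480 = 0.03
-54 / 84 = -9 / 14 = -0.64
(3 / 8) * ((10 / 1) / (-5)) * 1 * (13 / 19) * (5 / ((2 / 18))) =-1755 / 76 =-23.09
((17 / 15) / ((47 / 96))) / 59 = 544 / 13865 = 0.04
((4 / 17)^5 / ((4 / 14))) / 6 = 1792 / 4259571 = 0.00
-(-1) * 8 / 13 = 8 / 13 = 0.62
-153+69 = -84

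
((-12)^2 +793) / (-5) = -937 / 5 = -187.40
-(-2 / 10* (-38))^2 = -1444 / 25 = -57.76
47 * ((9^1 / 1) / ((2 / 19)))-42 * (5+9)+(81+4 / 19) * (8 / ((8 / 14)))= 173563 / 38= 4567.45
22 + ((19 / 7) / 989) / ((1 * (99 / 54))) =22.00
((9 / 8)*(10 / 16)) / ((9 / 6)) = 15 / 32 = 0.47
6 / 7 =0.86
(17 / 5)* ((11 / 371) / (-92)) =-187 / 170660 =-0.00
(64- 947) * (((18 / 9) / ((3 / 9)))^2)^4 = -1483100928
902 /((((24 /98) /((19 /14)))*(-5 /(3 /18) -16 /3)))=-59983 /424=-141.47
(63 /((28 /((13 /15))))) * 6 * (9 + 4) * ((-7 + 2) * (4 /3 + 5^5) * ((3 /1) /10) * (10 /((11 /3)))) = -42796377 /22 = -1945289.86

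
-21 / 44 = -0.48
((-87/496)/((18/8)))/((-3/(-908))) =-6583/279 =-23.59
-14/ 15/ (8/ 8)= -14/ 15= -0.93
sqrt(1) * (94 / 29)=94 / 29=3.24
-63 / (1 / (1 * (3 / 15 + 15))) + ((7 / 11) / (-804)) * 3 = -14115059 / 14740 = -957.60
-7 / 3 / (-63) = 1 / 27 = 0.04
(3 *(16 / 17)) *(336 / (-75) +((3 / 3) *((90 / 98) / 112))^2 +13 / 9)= -20570236727 / 2400039600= -8.57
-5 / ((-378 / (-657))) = -365 / 42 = -8.69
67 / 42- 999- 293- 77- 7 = -57725 / 42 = -1374.40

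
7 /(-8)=-7 /8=-0.88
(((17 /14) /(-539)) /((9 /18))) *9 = -153 /3773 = -0.04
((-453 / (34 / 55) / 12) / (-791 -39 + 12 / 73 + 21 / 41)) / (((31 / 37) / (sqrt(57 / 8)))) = 183940801 * sqrt(114) / 8371846112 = 0.23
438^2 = 191844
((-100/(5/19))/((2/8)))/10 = -152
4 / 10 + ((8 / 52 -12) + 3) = -549 / 65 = -8.45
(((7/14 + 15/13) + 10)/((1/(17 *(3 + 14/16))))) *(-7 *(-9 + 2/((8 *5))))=200080293/4160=48096.22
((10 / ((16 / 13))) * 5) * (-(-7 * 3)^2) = -143325 / 8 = -17915.62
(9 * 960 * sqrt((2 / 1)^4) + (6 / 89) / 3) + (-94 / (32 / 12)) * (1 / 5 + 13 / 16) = 983252971 / 28480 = 34524.33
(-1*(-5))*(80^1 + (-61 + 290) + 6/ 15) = 1547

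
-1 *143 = -143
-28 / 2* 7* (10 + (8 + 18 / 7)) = -2016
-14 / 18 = -7 / 9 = -0.78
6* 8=48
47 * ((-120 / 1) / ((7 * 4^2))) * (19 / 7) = -13395 / 98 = -136.68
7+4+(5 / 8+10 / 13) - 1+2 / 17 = 20353 / 1768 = 11.51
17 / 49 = 0.35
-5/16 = -0.31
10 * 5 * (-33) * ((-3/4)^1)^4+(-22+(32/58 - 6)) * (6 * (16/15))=-12950041/18560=-697.74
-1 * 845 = -845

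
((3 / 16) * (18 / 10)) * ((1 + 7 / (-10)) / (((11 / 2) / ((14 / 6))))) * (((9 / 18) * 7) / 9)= 147 / 8800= 0.02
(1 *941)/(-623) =-941/623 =-1.51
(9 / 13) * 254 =2286 / 13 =175.85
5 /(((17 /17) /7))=35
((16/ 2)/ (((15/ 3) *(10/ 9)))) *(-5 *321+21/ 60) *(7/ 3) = -673953/ 125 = -5391.62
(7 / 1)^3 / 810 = 343 / 810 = 0.42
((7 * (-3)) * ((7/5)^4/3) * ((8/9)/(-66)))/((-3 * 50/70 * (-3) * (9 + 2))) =470596/91884375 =0.01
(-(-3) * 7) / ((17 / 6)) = 126 / 17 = 7.41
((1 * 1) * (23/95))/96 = 23/9120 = 0.00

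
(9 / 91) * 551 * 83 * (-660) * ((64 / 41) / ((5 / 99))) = -344239974144 / 3731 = -92264801.43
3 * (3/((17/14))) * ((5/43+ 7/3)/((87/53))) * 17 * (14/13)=3282608/16211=202.49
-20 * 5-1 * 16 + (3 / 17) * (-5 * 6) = -2062 / 17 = -121.29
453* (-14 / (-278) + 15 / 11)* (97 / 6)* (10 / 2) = 51777.00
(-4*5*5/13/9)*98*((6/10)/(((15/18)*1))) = -784/13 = -60.31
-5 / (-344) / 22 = 5 / 7568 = 0.00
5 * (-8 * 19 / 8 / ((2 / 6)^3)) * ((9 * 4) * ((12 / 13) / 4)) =-277020 / 13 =-21309.23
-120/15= -8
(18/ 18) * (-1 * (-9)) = 9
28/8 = 7/2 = 3.50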